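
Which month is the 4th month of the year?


Month 4 of 12

April


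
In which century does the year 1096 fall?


Century = (year - 1) // 100 + 1
= (1096 - 1) // 100 + 1
= 1095 // 100 + 1
= 10 + 1

11th century


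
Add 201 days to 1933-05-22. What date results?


Start: 1933-05-22, add 201 days
May 1933 has 31 days: 31 - 22 = 9 days to May 31 -> 192 left
June 1933 has 30 days -> 162 left
July 1933 has 31 days -> 131 left
August 1933 has 31 days -> 100 left
September 1933 has 30 days -> 70 left
October 1933 has 31 days -> 39 left
November 1933 has 30 days -> 9 left
December 1933: 9 <= 31 -> lands on December 9

Result: 1933-12-09


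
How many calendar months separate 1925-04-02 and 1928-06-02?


From April 1925 to June 1928
3 years * 12 = 36 months, plus 2 months = 38

38 months


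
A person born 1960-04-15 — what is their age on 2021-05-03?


Birth: 1960-04-15
Reference: 2021-05-03
Year difference: 2021 - 1960 = 61

61 years old


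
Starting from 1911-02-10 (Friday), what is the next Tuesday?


Current: Friday
Target: Tuesday
Days ahead: 4

Next Tuesday: 1911-02-14


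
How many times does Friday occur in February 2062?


February 2062 has 28 days
Anchor: Jan 1, 2062. With p = 2062 - 1 = 2061: (p + p//4 - p//100 + p//400) mod 7 = (2061 + 515 - 20 + 5) mod 7 = 2561 mod 7 = 6 -> Sunday (Mon=0 ... Sun=6)
Days before February (Jan): 31; February 1 index = (6 + 31) mod 7 = 2 -> Wednesday
First Friday is February 3
Fridays: 3, 10, 17, 24

4 Fridays


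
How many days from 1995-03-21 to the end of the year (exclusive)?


Day of year: 80 of 365
Remaining = 365 - 80

285 days


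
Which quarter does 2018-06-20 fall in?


Month: June (month 6)
Q1: Jan-Mar, Q2: Apr-Jun, Q3: Jul-Sep, Q4: Oct-Dec

Q2


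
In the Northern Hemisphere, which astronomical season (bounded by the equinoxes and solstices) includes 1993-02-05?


Date: February 5
Astronomical Winter (approx.; exact equinox/solstice day varies by year): December 21 to March 19
February 5 falls within the Winter window

Winter


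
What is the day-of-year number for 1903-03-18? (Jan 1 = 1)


Date: March 18, 1903
Days in months 1 through 2: 59
Plus 18 days in March

Day of year: 77


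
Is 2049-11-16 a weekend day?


Anchor: Jan 1, 2049. With p = 2049 - 1 = 2048: (p + p//4 - p//100 + p//400) mod 7 = (2048 + 512 - 20 + 5) mod 7 = 2545 mod 7 = 4 -> Friday (Mon=0 ... Sun=6)
Day of year: 320; offset = 319
Weekday index = (4 + 319) mod 7 = 1 -> Tuesday
Weekend days: Saturday, Sunday

No


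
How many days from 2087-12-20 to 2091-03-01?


From 2087-12-20 to 2091-03-01
2087-12-20: days before December = 31 + 28 + 31 + 30 + 31 + 30 + 31 + 31 + 30 + 31 + 30 = 334 (2087 is not a leap year); day of year = 334 + 20 = 354
2091-03-01: days before March = 31 + 28 = 59 (2091 is not a leap year); day of year = 59 + 1 = 60
Rest of 2087: 365 - 354 = 11
Full years 2088 (366), 2089 (365), 2090 (365): 1096
Total = 11 + 1096 + 60 = 1167

1167 days


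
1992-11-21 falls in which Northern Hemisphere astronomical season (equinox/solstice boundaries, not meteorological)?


Date: November 21
Astronomical Autumn (approx.; exact equinox/solstice day varies by year): September 22 to December 20
November 21 falls within the Autumn window

Autumn


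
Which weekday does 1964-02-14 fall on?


Date: February 14, 1964
Anchor: Jan 1, 1964. With p = 1964 - 1 = 1963: (p + p//4 - p//100 + p//400) mod 7 = (1963 + 490 - 19 + 4) mod 7 = 2438 mod 7 = 2 -> Wednesday (Mon=0 ... Sun=6)
Days before February (Jan): 31; offset = 31 + 14 - 1 = 44
Weekday index = (2 + 44) mod 7 = 4

Day of the week: Friday


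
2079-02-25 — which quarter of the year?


Month: February (month 2)
Q1: Jan-Mar, Q2: Apr-Jun, Q3: Jul-Sep, Q4: Oct-Dec

Q1


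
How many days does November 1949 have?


November 1949

30 days


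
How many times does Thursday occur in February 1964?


February 1964 has 29 days
Anchor: Jan 1, 1964. With p = 1964 - 1 = 1963: (p + p//4 - p//100 + p//400) mod 7 = (1963 + 490 - 19 + 4) mod 7 = 2438 mod 7 = 2 -> Wednesday (Mon=0 ... Sun=6)
Days before February (Jan): 31; February 1 index = (2 + 31) mod 7 = 5 -> Saturday
First Thursday is February 6
Thursdays: 6, 13, 20, 27

4 Thursdays


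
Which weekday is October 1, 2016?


Target: October 1, 2016
Anchor: Jan 1, 2016. With p = 2016 - 1 = 2015: (p + p//4 - p//100 + p//400) mod 7 = (2015 + 503 - 20 + 5) mod 7 = 2503 mod 7 = 4 -> Friday (Mon=0 ... Sun=6)
Days before October (Jan-Sep): 274 days
Weekday index = (4 + 274) mod 7 = 5

Saturday


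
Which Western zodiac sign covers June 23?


Date: June 23
Conventional tropical zodiac dates: Cancer from June 21 onward; Leo starts July 23
June 23 falls within the Cancer range

Cancer


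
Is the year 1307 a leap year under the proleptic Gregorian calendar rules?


Gregorian leap year rule: divisible by 4, but not by 100, unless also by 400.
1307 is not divisible by 4 -> not a leap year

No


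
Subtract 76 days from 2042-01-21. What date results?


Start: 2042-01-21, subtract 76 days
Back 21 days from January 21 reaches December 31, 2041 -> 55 left
December 2041 has 31 days -> back to November 30, 2041 -> 24 left
November 2041: 30 - 24 = 6 -> lands on November 6

Result: 2041-11-06


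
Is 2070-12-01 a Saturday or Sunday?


Anchor: Jan 1, 2070. With p = 2070 - 1 = 2069: (p + p//4 - p//100 + p//400) mod 7 = (2069 + 517 - 20 + 5) mod 7 = 2571 mod 7 = 2 -> Wednesday (Mon=0 ... Sun=6)
Day of year: 335; offset = 334
Weekday index = (2 + 334) mod 7 = 0 -> Monday
Weekend days: Saturday, Sunday

No


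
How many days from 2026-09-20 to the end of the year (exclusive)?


Day of year: 263 of 365
Remaining = 365 - 263

102 days


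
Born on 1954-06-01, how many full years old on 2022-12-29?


Birth: 1954-06-01
Reference: 2022-12-29
Year difference: 2022 - 1954 = 68

68 years old


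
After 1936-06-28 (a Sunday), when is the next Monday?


Current: Sunday
Target: Monday
Days ahead: 1

Next Monday: 1936-06-29


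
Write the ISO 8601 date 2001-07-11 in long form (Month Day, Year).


ISO 2001-07-11 parses as year=2001, month=07, day=11
Month 7 -> July

July 11, 2001


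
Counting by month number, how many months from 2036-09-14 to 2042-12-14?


From September 2036 to December 2042
6 years * 12 = 72 months, plus 3 months = 75

75 months


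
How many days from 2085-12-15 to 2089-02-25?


From 2085-12-15 to 2089-02-25
2085-12-15: days before December = 31 + 28 + 31 + 30 + 31 + 30 + 31 + 31 + 30 + 31 + 30 = 334 (2085 is not a leap year); day of year = 334 + 15 = 349
2089-02-25: days before February = 31; day of year = 31 + 25 = 56
Rest of 2085: 365 - 349 = 16
Full years 2086 (365), 2087 (365), 2088 (366): 1096
Total = 16 + 1096 + 56 = 1168

1168 days


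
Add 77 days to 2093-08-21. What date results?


Start: 2093-08-21, add 77 days
August 2093 has 31 days: 31 - 21 = 10 days to August 31 -> 67 left
September 2093 has 30 days -> 37 left
October 2093 has 31 days -> 6 left
November 2093: 6 <= 30 -> lands on November 6

Result: 2093-11-06


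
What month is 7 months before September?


September is month 9
9 - 7 = 2

February


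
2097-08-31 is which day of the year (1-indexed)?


Date: August 31, 2097
Days in months 1 through 7: 212
Plus 31 days in August

Day of year: 243


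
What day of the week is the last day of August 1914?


August 1914 has 31 days
Anchor: Jan 1, 1914. With p = 1914 - 1 = 1913: (p + p//4 - p//100 + p//400) mod 7 = (1913 + 478 - 19 + 4) mod 7 = 2376 mod 7 = 3 -> Thursday (Mon=0 ... Sun=6)
Days before August (Jan-Jul): 212; August 1 index = (3 + 212) mod 7 = 5 -> Saturday
Last day offset: 31 - 1 = 30 days
Weekday index = (5 + 30) mod 7 = 0

Monday, August 31


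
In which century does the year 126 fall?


Century = (year - 1) // 100 + 1
= (126 - 1) // 100 + 1
= 125 // 100 + 1
= 1 + 1

2nd century


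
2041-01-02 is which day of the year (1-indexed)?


Date: January 2, 2041
No months before January
Plus 2 days in January

Day of year: 2


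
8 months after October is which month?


October is month 10
10 + 8 = 18; wrap: 18 - 12 = 6

June


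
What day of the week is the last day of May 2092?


May 2092 has 31 days
Anchor: Jan 1, 2092. With p = 2092 - 1 = 2091: (p + p//4 - p//100 + p//400) mod 7 = (2091 + 522 - 20 + 5) mod 7 = 2598 mod 7 = 1 -> Tuesday (Mon=0 ... Sun=6)
Days before May (Jan-Apr): 121; May 1 index = (1 + 121) mod 7 = 3 -> Thursday
Last day offset: 31 - 1 = 30 days
Weekday index = (3 + 30) mod 7 = 5

Saturday, May 31


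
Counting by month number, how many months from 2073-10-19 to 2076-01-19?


From October 2073 to January 2076
3 years * 12 = 36 months, minus 9 months = 27

27 months


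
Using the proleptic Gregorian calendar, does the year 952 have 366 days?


Gregorian leap year rule: divisible by 4, but not by 100, unless also by 400.
952 is divisible by 4 but not 100 -> leap year

Yes


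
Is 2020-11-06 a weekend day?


Anchor: Jan 1, 2020. With p = 2020 - 1 = 2019: (p + p//4 - p//100 + p//400) mod 7 = (2019 + 504 - 20 + 5) mod 7 = 2508 mod 7 = 2 -> Wednesday (Mon=0 ... Sun=6)
Day of year: 311; offset = 310
Weekday index = (2 + 310) mod 7 = 4 -> Friday
Weekend days: Saturday, Sunday

No


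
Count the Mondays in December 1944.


December 1944 has 31 days
Anchor: Jan 1, 1944. With p = 1944 - 1 = 1943: (p + p//4 - p//100 + p//400) mod 7 = (1943 + 485 - 19 + 4) mod 7 = 2413 mod 7 = 5 -> Saturday (Mon=0 ... Sun=6)
Days before December (Jan-Nov): 335; December 1 index = (5 + 335) mod 7 = 4 -> Friday
First Monday is December 4
Mondays: 4, 11, 18, 25

4 Mondays


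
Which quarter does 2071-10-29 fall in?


Month: October (month 10)
Q1: Jan-Mar, Q2: Apr-Jun, Q3: Jul-Sep, Q4: Oct-Dec

Q4


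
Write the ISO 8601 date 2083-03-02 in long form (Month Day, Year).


ISO 2083-03-02 parses as year=2083, month=03, day=02
Month 3 -> March

March 2, 2083


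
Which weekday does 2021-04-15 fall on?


Date: April 15, 2021
Anchor: Jan 1, 2021. With p = 2021 - 1 = 2020: (p + p//4 - p//100 + p//400) mod 7 = (2020 + 505 - 20 + 5) mod 7 = 2510 mod 7 = 4 -> Friday (Mon=0 ... Sun=6)
Days before April (Jan-Mar): 90; offset = 90 + 15 - 1 = 104
Weekday index = (4 + 104) mod 7 = 3

Day of the week: Thursday


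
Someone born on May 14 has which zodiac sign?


Date: May 14
Conventional tropical zodiac dates: Taurus from April 20 onward; Gemini starts May 21
May 14 falls within the Taurus range

Taurus


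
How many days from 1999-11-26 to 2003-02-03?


From 1999-11-26 to 2003-02-03
1999-11-26: days before November = 31 + 28 + 31 + 30 + 31 + 30 + 31 + 31 + 30 + 31 = 304 (1999 is not a leap year); day of year = 304 + 26 = 330
2003-02-03: days before February = 31; day of year = 31 + 3 = 34
Rest of 1999: 365 - 330 = 35
Full years 2000 (366), 2001 (365), 2002 (365): 1096
Total = 35 + 1096 + 34 = 1165

1165 days


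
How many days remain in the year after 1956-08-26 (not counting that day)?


Day of year: 239 of 366
Remaining = 366 - 239

127 days


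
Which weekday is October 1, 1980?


Target: October 1, 1980
Anchor: Jan 1, 1980. With p = 1980 - 1 = 1979: (p + p//4 - p//100 + p//400) mod 7 = (1979 + 494 - 19 + 4) mod 7 = 2458 mod 7 = 1 -> Tuesday (Mon=0 ... Sun=6)
Days before October (Jan-Sep): 274 days
Weekday index = (1 + 274) mod 7 = 2

Wednesday


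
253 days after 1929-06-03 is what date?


Start: 1929-06-03, add 253 days
June 1929 has 30 days: 30 - 3 = 27 days to June 30 -> 226 left
July 1929 has 31 days -> 195 left
August 1929 has 31 days -> 164 left
September 1929 has 30 days -> 134 left
October 1929 has 31 days -> 103 left
November 1929 has 30 days -> 73 left
December 1929 has 31 days -> 42 left
January 1930 has 31 days -> 11 left
February 1930: 11 <= 28 -> lands on February 11

Result: 1930-02-11


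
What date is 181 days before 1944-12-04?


Start: 1944-12-04, subtract 181 days
Back 4 days from December 4 reaches November 30, 1944 -> 177 left
November 1944 has 30 days -> back to October 31, 1944 -> 147 left
October 1944 has 31 days -> back to September 30, 1944 -> 116 left
September 1944 has 30 days -> back to August 31, 1944 -> 86 left
August 1944 has 31 days -> back to July 31, 1944 -> 55 left
July 1944 has 31 days -> back to June 30, 1944 -> 24 left
June 1944: 30 - 24 = 6 -> lands on June 6

Result: 1944-06-06


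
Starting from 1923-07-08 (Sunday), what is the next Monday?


Current: Sunday
Target: Monday
Days ahead: 1

Next Monday: 1923-07-09


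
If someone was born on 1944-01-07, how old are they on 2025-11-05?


Birth: 1944-01-07
Reference: 2025-11-05
Year difference: 2025 - 1944 = 81

81 years old


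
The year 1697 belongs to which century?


Century = (year - 1) // 100 + 1
= (1697 - 1) // 100 + 1
= 1696 // 100 + 1
= 16 + 1

17th century


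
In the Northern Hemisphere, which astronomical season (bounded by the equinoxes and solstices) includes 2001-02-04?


Date: February 4
Astronomical Winter (approx.; exact equinox/solstice day varies by year): December 21 to March 19
February 4 falls within the Winter window

Winter


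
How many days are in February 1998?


February 1998 (leap year: no)

28 days


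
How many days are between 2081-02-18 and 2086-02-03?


From 2081-02-18 to 2086-02-03
2081-02-18: days before February = 31; day of year = 31 + 18 = 49
2086-02-03: days before February = 31; day of year = 31 + 3 = 34
Rest of 2081: 365 - 49 = 316
Full years 2082 (365), 2083 (365), 2084 (366), 2085 (365): 1461
Total = 316 + 1461 + 34 = 1811

1811 days


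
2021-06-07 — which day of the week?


Date: June 7, 2021
Anchor: Jan 1, 2021. With p = 2021 - 1 = 2020: (p + p//4 - p//100 + p//400) mod 7 = (2020 + 505 - 20 + 5) mod 7 = 2510 mod 7 = 4 -> Friday (Mon=0 ... Sun=6)
Days before June (Jan-May): 151; offset = 151 + 7 - 1 = 157
Weekday index = (4 + 157) mod 7 = 0

Day of the week: Monday


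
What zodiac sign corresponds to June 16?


Date: June 16
Conventional tropical zodiac dates: Gemini from May 21 onward; Cancer starts June 21
June 16 falls within the Gemini range

Gemini


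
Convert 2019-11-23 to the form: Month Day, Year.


ISO 2019-11-23 parses as year=2019, month=11, day=23
Month 11 -> November

November 23, 2019


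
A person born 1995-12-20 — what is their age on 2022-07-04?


Birth: 1995-12-20
Reference: 2022-07-04
Year difference: 2022 - 1995 = 27
Birthday not yet reached in 2022, subtract 1

26 years old


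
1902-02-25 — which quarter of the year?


Month: February (month 2)
Q1: Jan-Mar, Q2: Apr-Jun, Q3: Jul-Sep, Q4: Oct-Dec

Q1


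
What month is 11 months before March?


March is month 3
3 - 11 = -8; wrap: -8 + 12 = 4

April


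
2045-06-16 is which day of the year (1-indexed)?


Date: June 16, 2045
Days in months 1 through 5: 151
Plus 16 days in June

Day of year: 167


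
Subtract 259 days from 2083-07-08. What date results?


Start: 2083-07-08, subtract 259 days
Back 8 days from July 8 reaches June 30, 2083 -> 251 left
June 2083 has 30 days -> back to May 31, 2083 -> 221 left
May 2083 has 31 days -> back to April 30, 2083 -> 190 left
April 2083 has 30 days -> back to March 31, 2083 -> 160 left
March 2083 has 31 days -> back to February 28, 2083 -> 129 left
February 2083 has 28 days -> back to January 31, 2083 -> 101 left
January 2083 has 31 days -> back to December 31, 2082 -> 70 left
December 2082 has 31 days -> back to November 30, 2082 -> 39 left
November 2082 has 30 days -> back to October 31, 2082 -> 9 left
October 2082: 31 - 9 = 22 -> lands on October 22

Result: 2082-10-22


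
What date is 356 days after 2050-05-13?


Start: 2050-05-13, add 356 days
May 2050 has 31 days: 31 - 13 = 18 days to May 31 -> 338 left
June 2050 has 30 days -> 308 left
July 2050 has 31 days -> 277 left
August 2050 has 31 days -> 246 left
September 2050 has 30 days -> 216 left
October 2050 has 31 days -> 185 left
November 2050 has 30 days -> 155 left
December 2050 has 31 days -> 124 left
January 2051 has 31 days -> 93 left
February 2051 has 28 days -> 65 left
March 2051 has 31 days -> 34 left
April 2051 has 30 days -> 4 left
May 2051: 4 <= 31 -> lands on May 4

Result: 2051-05-04


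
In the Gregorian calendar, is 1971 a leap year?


Gregorian leap year rule: divisible by 4, but not by 100, unless also by 400.
1971 is not divisible by 4 -> not a leap year

No


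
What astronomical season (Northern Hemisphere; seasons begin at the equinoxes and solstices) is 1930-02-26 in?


Date: February 26
Astronomical Winter (approx.; exact equinox/solstice day varies by year): December 21 to March 19
February 26 falls within the Winter window

Winter


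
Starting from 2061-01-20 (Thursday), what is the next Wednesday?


Current: Thursday
Target: Wednesday
Days ahead: 6

Next Wednesday: 2061-01-26


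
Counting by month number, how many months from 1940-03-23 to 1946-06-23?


From March 1940 to June 1946
6 years * 12 = 72 months, plus 3 months = 75

75 months


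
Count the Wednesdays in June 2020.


June 2020 has 30 days
Anchor: Jan 1, 2020. With p = 2020 - 1 = 2019: (p + p//4 - p//100 + p//400) mod 7 = (2019 + 504 - 20 + 5) mod 7 = 2508 mod 7 = 2 -> Wednesday (Mon=0 ... Sun=6)
Days before June (Jan-May): 152; June 1 index = (2 + 152) mod 7 = 0 -> Monday
First Wednesday is June 3
Wednesdays: 3, 10, 17, 24

4 Wednesdays


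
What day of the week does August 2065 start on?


Target: August 1, 2065
Anchor: Jan 1, 2065. With p = 2065 - 1 = 2064: (p + p//4 - p//100 + p//400) mod 7 = (2064 + 516 - 20 + 5) mod 7 = 2565 mod 7 = 3 -> Thursday (Mon=0 ... Sun=6)
Days before August (Jan-Jul): 212 days
Weekday index = (3 + 212) mod 7 = 5

Saturday


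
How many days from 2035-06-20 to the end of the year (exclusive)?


Day of year: 171 of 365
Remaining = 365 - 171

194 days


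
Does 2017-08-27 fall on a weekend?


Anchor: Jan 1, 2017. With p = 2017 - 1 = 2016: (p + p//4 - p//100 + p//400) mod 7 = (2016 + 504 - 20 + 5) mod 7 = 2505 mod 7 = 6 -> Sunday (Mon=0 ... Sun=6)
Day of year: 239; offset = 238
Weekday index = (6 + 238) mod 7 = 6 -> Sunday
Weekend days: Saturday, Sunday

Yes


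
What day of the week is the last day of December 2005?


December 2005 has 31 days
Anchor: Jan 1, 2005. With p = 2005 - 1 = 2004: (p + p//4 - p//100 + p//400) mod 7 = (2004 + 501 - 20 + 5) mod 7 = 2490 mod 7 = 5 -> Saturday (Mon=0 ... Sun=6)
Days before December (Jan-Nov): 334; December 1 index = (5 + 334) mod 7 = 3 -> Thursday
Last day offset: 31 - 1 = 30 days
Weekday index = (3 + 30) mod 7 = 5

Saturday, December 31


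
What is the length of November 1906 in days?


November 1906

30 days


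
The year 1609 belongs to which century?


Century = (year - 1) // 100 + 1
= (1609 - 1) // 100 + 1
= 1608 // 100 + 1
= 16 + 1

17th century


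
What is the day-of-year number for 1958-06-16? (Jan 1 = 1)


Date: June 16, 1958
Days in months 1 through 5: 151
Plus 16 days in June

Day of year: 167


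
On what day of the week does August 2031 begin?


Target: August 1, 2031
Anchor: Jan 1, 2031. With p = 2031 - 1 = 2030: (p + p//4 - p//100 + p//400) mod 7 = (2030 + 507 - 20 + 5) mod 7 = 2522 mod 7 = 2 -> Wednesday (Mon=0 ... Sun=6)
Days before August (Jan-Jul): 212 days
Weekday index = (2 + 212) mod 7 = 4

Friday


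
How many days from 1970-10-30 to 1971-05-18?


From 1970-10-30 to 1971-05-18
1970-10-30: days before October = 31 + 28 + 31 + 30 + 31 + 30 + 31 + 31 + 30 = 273 (1970 is not a leap year); day of year = 273 + 30 = 303
1971-05-18: days before May = 31 + 28 + 31 + 30 = 120 (1971 is not a leap year); day of year = 120 + 18 = 138
Rest of 1970: 365 - 303 = 62
Total = 62 + 138 = 200

200 days


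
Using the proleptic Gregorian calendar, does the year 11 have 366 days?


Gregorian leap year rule: divisible by 4, but not by 100, unless also by 400.
11 is not divisible by 4 -> not a leap year

No


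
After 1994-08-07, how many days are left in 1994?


Day of year: 219 of 365
Remaining = 365 - 219

146 days


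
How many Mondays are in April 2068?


April 2068 has 30 days
Anchor: Jan 1, 2068. With p = 2068 - 1 = 2067: (p + p//4 - p//100 + p//400) mod 7 = (2067 + 516 - 20 + 5) mod 7 = 2568 mod 7 = 6 -> Sunday (Mon=0 ... Sun=6)
Days before April (Jan-Mar): 91; April 1 index = (6 + 91) mod 7 = 6 -> Sunday
First Monday is April 2
Mondays: 2, 9, 16, 23, 30

5 Mondays


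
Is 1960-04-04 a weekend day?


Anchor: Jan 1, 1960. With p = 1960 - 1 = 1959: (p + p//4 - p//100 + p//400) mod 7 = (1959 + 489 - 19 + 4) mod 7 = 2433 mod 7 = 4 -> Friday (Mon=0 ... Sun=6)
Day of year: 95; offset = 94
Weekday index = (4 + 94) mod 7 = 0 -> Monday
Weekend days: Saturday, Sunday

No


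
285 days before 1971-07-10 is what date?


Start: 1971-07-10, subtract 285 days
Back 10 days from July 10 reaches June 30, 1971 -> 275 left
June 1971 has 30 days -> back to May 31, 1971 -> 245 left
May 1971 has 31 days -> back to April 30, 1971 -> 214 left
April 1971 has 30 days -> back to March 31, 1971 -> 184 left
March 1971 has 31 days -> back to February 28, 1971 -> 153 left
February 1971 has 28 days -> back to January 31, 1971 -> 125 left
January 1971 has 31 days -> back to December 31, 1970 -> 94 left
December 1970 has 31 days -> back to November 30, 1970 -> 63 left
November 1970 has 30 days -> back to October 31, 1970 -> 33 left
October 1970 has 31 days -> back to September 30, 1970 -> 2 left
September 1970: 30 - 2 = 28 -> lands on September 28

Result: 1970-09-28


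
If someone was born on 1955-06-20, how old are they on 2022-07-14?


Birth: 1955-06-20
Reference: 2022-07-14
Year difference: 2022 - 1955 = 67

67 years old


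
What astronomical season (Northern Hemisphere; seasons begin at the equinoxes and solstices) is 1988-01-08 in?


Date: January 8
Astronomical Winter (approx.; exact equinox/solstice day varies by year): December 21 to March 19
January 8 falls within the Winter window

Winter


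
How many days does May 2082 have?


May 2082

31 days


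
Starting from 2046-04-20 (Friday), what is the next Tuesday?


Current: Friday
Target: Tuesday
Days ahead: 4

Next Tuesday: 2046-04-24


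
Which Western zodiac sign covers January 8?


Date: January 8
Conventional tropical zodiac dates: Capricorn from December 22 onward; Aquarius starts January 20
January 8 falls within the Capricorn range

Capricorn


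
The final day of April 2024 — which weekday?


April 2024 has 30 days
Anchor: Jan 1, 2024. With p = 2024 - 1 = 2023: (p + p//4 - p//100 + p//400) mod 7 = (2023 + 505 - 20 + 5) mod 7 = 2513 mod 7 = 0 -> Monday (Mon=0 ... Sun=6)
Days before April (Jan-Mar): 91; April 1 index = (0 + 91) mod 7 = 0 -> Monday
Last day offset: 30 - 1 = 29 days
Weekday index = (0 + 29) mod 7 = 1

Tuesday, April 30


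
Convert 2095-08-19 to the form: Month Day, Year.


ISO 2095-08-19 parses as year=2095, month=08, day=19
Month 8 -> August

August 19, 2095


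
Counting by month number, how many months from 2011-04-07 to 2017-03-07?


From April 2011 to March 2017
6 years * 12 = 72 months, minus 1 month = 71

71 months


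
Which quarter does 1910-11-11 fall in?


Month: November (month 11)
Q1: Jan-Mar, Q2: Apr-Jun, Q3: Jul-Sep, Q4: Oct-Dec

Q4


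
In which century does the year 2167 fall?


Century = (year - 1) // 100 + 1
= (2167 - 1) // 100 + 1
= 2166 // 100 + 1
= 21 + 1

22nd century


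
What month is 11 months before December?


December is month 12
12 - 11 = 1

January


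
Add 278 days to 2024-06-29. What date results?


Start: 2024-06-29, add 278 days
June 2024 has 30 days: 30 - 29 = 1 day to June 30 -> 277 left
July 2024 has 31 days -> 246 left
August 2024 has 31 days -> 215 left
September 2024 has 30 days -> 185 left
October 2024 has 31 days -> 154 left
November 2024 has 30 days -> 124 left
December 2024 has 31 days -> 93 left
January 2025 has 31 days -> 62 left
February 2025 has 28 days -> 34 left
March 2025 has 31 days -> 3 left
April 2025: 3 <= 30 -> lands on April 3

Result: 2025-04-03


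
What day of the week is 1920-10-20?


Date: October 20, 1920
Anchor: Jan 1, 1920. With p = 1920 - 1 = 1919: (p + p//4 - p//100 + p//400) mod 7 = (1919 + 479 - 19 + 4) mod 7 = 2383 mod 7 = 3 -> Thursday (Mon=0 ... Sun=6)
Days before October (Jan-Sep): 274; offset = 274 + 20 - 1 = 293
Weekday index = (3 + 293) mod 7 = 2

Day of the week: Wednesday


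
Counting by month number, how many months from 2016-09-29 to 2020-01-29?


From September 2016 to January 2020
4 years * 12 = 48 months, minus 8 months = 40

40 months


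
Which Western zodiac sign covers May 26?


Date: May 26
Conventional tropical zodiac dates: Gemini from May 21 onward; Cancer starts June 21
May 26 falls within the Gemini range

Gemini


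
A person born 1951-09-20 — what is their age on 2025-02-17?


Birth: 1951-09-20
Reference: 2025-02-17
Year difference: 2025 - 1951 = 74
Birthday not yet reached in 2025, subtract 1

73 years old


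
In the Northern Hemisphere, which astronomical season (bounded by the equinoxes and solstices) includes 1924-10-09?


Date: October 9
Astronomical Autumn (approx.; exact equinox/solstice day varies by year): September 22 to December 20
October 9 falls within the Autumn window

Autumn


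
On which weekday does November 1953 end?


November 1953 has 30 days
Anchor: Jan 1, 1953. With p = 1953 - 1 = 1952: (p + p//4 - p//100 + p//400) mod 7 = (1952 + 488 - 19 + 4) mod 7 = 2425 mod 7 = 3 -> Thursday (Mon=0 ... Sun=6)
Days before November (Jan-Oct): 304; November 1 index = (3 + 304) mod 7 = 6 -> Sunday
Last day offset: 30 - 1 = 29 days
Weekday index = (6 + 29) mod 7 = 0

Monday, November 30


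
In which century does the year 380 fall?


Century = (year - 1) // 100 + 1
= (380 - 1) // 100 + 1
= 379 // 100 + 1
= 3 + 1

4th century


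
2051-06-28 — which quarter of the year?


Month: June (month 6)
Q1: Jan-Mar, Q2: Apr-Jun, Q3: Jul-Sep, Q4: Oct-Dec

Q2


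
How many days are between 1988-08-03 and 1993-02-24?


From 1988-08-03 to 1993-02-24
1988-08-03: days before August = 31 + 29 + 31 + 30 + 31 + 30 + 31 = 213 (1988 is a leap year); day of year = 213 + 3 = 216
1993-02-24: days before February = 31; day of year = 31 + 24 = 55
Rest of 1988: 366 - 216 = 150
Full years 1989 (365), 1990 (365), 1991 (365), 1992 (366): 1461
Total = 150 + 1461 + 55 = 1666

1666 days


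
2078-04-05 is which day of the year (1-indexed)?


Date: April 5, 2078
Days in months 1 through 3: 90
Plus 5 days in April

Day of year: 95


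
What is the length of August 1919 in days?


August 1919

31 days


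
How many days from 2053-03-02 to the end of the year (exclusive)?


Day of year: 61 of 365
Remaining = 365 - 61

304 days


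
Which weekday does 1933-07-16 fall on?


Date: July 16, 1933
Anchor: Jan 1, 1933. With p = 1933 - 1 = 1932: (p + p//4 - p//100 + p//400) mod 7 = (1932 + 483 - 19 + 4) mod 7 = 2400 mod 7 = 6 -> Sunday (Mon=0 ... Sun=6)
Days before July (Jan-Jun): 181; offset = 181 + 16 - 1 = 196
Weekday index = (6 + 196) mod 7 = 6

Day of the week: Sunday


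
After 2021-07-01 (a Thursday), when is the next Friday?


Current: Thursday
Target: Friday
Days ahead: 1

Next Friday: 2021-07-02


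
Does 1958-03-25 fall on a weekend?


Anchor: Jan 1, 1958. With p = 1958 - 1 = 1957: (p + p//4 - p//100 + p//400) mod 7 = (1957 + 489 - 19 + 4) mod 7 = 2431 mod 7 = 2 -> Wednesday (Mon=0 ... Sun=6)
Day of year: 84; offset = 83
Weekday index = (2 + 83) mod 7 = 1 -> Tuesday
Weekend days: Saturday, Sunday

No


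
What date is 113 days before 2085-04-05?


Start: 2085-04-05, subtract 113 days
Back 5 days from April 5 reaches March 31, 2085 -> 108 left
March 2085 has 31 days -> back to February 28, 2085 -> 77 left
February 2085 has 28 days -> back to January 31, 2085 -> 49 left
January 2085 has 31 days -> back to December 31, 2084 -> 18 left
December 2084: 31 - 18 = 13 -> lands on December 13

Result: 2084-12-13


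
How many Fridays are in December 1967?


December 1967 has 31 days
Anchor: Jan 1, 1967. With p = 1967 - 1 = 1966: (p + p//4 - p//100 + p//400) mod 7 = (1966 + 491 - 19 + 4) mod 7 = 2442 mod 7 = 6 -> Sunday (Mon=0 ... Sun=6)
Days before December (Jan-Nov): 334; December 1 index = (6 + 334) mod 7 = 4 -> Friday
First Friday is December 1
Fridays: 1, 8, 15, 22, 29

5 Fridays


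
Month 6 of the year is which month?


Month 6 of 12

June


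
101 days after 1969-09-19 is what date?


Start: 1969-09-19, add 101 days
September 1969 has 30 days: 30 - 19 = 11 days to September 30 -> 90 left
October 1969 has 31 days -> 59 left
November 1969 has 30 days -> 29 left
December 1969: 29 <= 31 -> lands on December 29

Result: 1969-12-29


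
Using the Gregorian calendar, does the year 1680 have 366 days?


Gregorian leap year rule: divisible by 4, but not by 100, unless also by 400.
1680 is divisible by 4 but not 100 -> leap year

Yes


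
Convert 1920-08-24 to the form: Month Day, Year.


ISO 1920-08-24 parses as year=1920, month=08, day=24
Month 8 -> August

August 24, 1920


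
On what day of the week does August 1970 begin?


Target: August 1, 1970
Anchor: Jan 1, 1970. With p = 1970 - 1 = 1969: (p + p//4 - p//100 + p//400) mod 7 = (1969 + 492 - 19 + 4) mod 7 = 2446 mod 7 = 3 -> Thursday (Mon=0 ... Sun=6)
Days before August (Jan-Jul): 212 days
Weekday index = (3 + 212) mod 7 = 5

Saturday


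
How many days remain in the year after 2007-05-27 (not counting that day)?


Day of year: 147 of 365
Remaining = 365 - 147

218 days


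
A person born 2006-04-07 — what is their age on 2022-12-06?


Birth: 2006-04-07
Reference: 2022-12-06
Year difference: 2022 - 2006 = 16

16 years old


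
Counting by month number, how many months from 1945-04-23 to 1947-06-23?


From April 1945 to June 1947
2 years * 12 = 24 months, plus 2 months = 26

26 months


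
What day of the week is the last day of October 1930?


October 1930 has 31 days
Anchor: Jan 1, 1930. With p = 1930 - 1 = 1929: (p + p//4 - p//100 + p//400) mod 7 = (1929 + 482 - 19 + 4) mod 7 = 2396 mod 7 = 2 -> Wednesday (Mon=0 ... Sun=6)
Days before October (Jan-Sep): 273; October 1 index = (2 + 273) mod 7 = 2 -> Wednesday
Last day offset: 31 - 1 = 30 days
Weekday index = (2 + 30) mod 7 = 4

Friday, October 31


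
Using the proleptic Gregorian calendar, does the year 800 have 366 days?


Gregorian leap year rule: divisible by 4, but not by 100, unless also by 400.
800 is divisible by 400 -> leap year

Yes


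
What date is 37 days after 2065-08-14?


Start: 2065-08-14, add 37 days
August 2065 has 31 days: 31 - 14 = 17 days to August 31 -> 20 left
September 2065: 20 <= 30 -> lands on September 20

Result: 2065-09-20


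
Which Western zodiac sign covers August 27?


Date: August 27
Conventional tropical zodiac dates: Virgo from August 23 onward; Libra starts September 23
August 27 falls within the Virgo range

Virgo


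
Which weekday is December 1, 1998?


Target: December 1, 1998
Anchor: Jan 1, 1998. With p = 1998 - 1 = 1997: (p + p//4 - p//100 + p//400) mod 7 = (1997 + 499 - 19 + 4) mod 7 = 2481 mod 7 = 3 -> Thursday (Mon=0 ... Sun=6)
Days before December (Jan-Nov): 334 days
Weekday index = (3 + 334) mod 7 = 1

Tuesday


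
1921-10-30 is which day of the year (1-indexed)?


Date: October 30, 1921
Days in months 1 through 9: 273
Plus 30 days in October

Day of year: 303


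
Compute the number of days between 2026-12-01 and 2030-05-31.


From 2026-12-01 to 2030-05-31
2026-12-01: days before December = 31 + 28 + 31 + 30 + 31 + 30 + 31 + 31 + 30 + 31 + 30 = 334 (2026 is not a leap year); day of year = 334 + 1 = 335
2030-05-31: days before May = 31 + 28 + 31 + 30 = 120 (2030 is not a leap year); day of year = 120 + 31 = 151
Rest of 2026: 365 - 335 = 30
Full years 2027 (365), 2028 (366), 2029 (365): 1096
Total = 30 + 1096 + 151 = 1277

1277 days


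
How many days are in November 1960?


November 1960

30 days


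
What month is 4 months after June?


June is month 6
6 + 4 = 10

October


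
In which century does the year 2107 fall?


Century = (year - 1) // 100 + 1
= (2107 - 1) // 100 + 1
= 2106 // 100 + 1
= 21 + 1

22nd century


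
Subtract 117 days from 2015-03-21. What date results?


Start: 2015-03-21, subtract 117 days
Back 21 days from March 21 reaches February 28, 2015 -> 96 left
February 2015 has 28 days -> back to January 31, 2015 -> 68 left
January 2015 has 31 days -> back to December 31, 2014 -> 37 left
December 2014 has 31 days -> back to November 30, 2014 -> 6 left
November 2014: 30 - 6 = 24 -> lands on November 24

Result: 2014-11-24


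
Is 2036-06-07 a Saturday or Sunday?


Anchor: Jan 1, 2036. With p = 2036 - 1 = 2035: (p + p//4 - p//100 + p//400) mod 7 = (2035 + 508 - 20 + 5) mod 7 = 2528 mod 7 = 1 -> Tuesday (Mon=0 ... Sun=6)
Day of year: 159; offset = 158
Weekday index = (1 + 158) mod 7 = 5 -> Saturday
Weekend days: Saturday, Sunday

Yes


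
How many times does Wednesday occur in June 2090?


June 2090 has 30 days
Anchor: Jan 1, 2090. With p = 2090 - 1 = 2089: (p + p//4 - p//100 + p//400) mod 7 = (2089 + 522 - 20 + 5) mod 7 = 2596 mod 7 = 6 -> Sunday (Mon=0 ... Sun=6)
Days before June (Jan-May): 151; June 1 index = (6 + 151) mod 7 = 3 -> Thursday
First Wednesday is June 7
Wednesdays: 7, 14, 21, 28

4 Wednesdays


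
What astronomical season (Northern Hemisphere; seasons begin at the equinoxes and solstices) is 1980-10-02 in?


Date: October 2
Astronomical Autumn (approx.; exact equinox/solstice day varies by year): September 22 to December 20
October 2 falls within the Autumn window

Autumn


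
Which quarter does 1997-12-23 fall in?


Month: December (month 12)
Q1: Jan-Mar, Q2: Apr-Jun, Q3: Jul-Sep, Q4: Oct-Dec

Q4


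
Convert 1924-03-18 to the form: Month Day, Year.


ISO 1924-03-18 parses as year=1924, month=03, day=18
Month 3 -> March

March 18, 1924


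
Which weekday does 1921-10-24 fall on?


Date: October 24, 1921
Anchor: Jan 1, 1921. With p = 1921 - 1 = 1920: (p + p//4 - p//100 + p//400) mod 7 = (1920 + 480 - 19 + 4) mod 7 = 2385 mod 7 = 5 -> Saturday (Mon=0 ... Sun=6)
Days before October (Jan-Sep): 273; offset = 273 + 24 - 1 = 296
Weekday index = (5 + 296) mod 7 = 0

Day of the week: Monday


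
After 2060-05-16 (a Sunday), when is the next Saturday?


Current: Sunday
Target: Saturday
Days ahead: 6

Next Saturday: 2060-05-22


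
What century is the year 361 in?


Century = (year - 1) // 100 + 1
= (361 - 1) // 100 + 1
= 360 // 100 + 1
= 3 + 1

4th century


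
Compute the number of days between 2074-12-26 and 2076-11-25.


From 2074-12-26 to 2076-11-25
2074-12-26: days before December = 31 + 28 + 31 + 30 + 31 + 30 + 31 + 31 + 30 + 31 + 30 = 334 (2074 is not a leap year); day of year = 334 + 26 = 360
2076-11-25: days before November = 31 + 29 + 31 + 30 + 31 + 30 + 31 + 31 + 30 + 31 = 305 (2076 is a leap year); day of year = 305 + 25 = 330
Rest of 2074: 365 - 360 = 5
Full years 2075 (365): 365
Total = 5 + 365 + 330 = 700

700 days


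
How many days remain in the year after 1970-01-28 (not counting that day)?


Day of year: 28 of 365
Remaining = 365 - 28

337 days


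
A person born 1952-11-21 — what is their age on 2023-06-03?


Birth: 1952-11-21
Reference: 2023-06-03
Year difference: 2023 - 1952 = 71
Birthday not yet reached in 2023, subtract 1

70 years old


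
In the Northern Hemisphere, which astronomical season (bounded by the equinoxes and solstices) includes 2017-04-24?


Date: April 24
Astronomical Spring (approx.; exact equinox/solstice day varies by year): March 20 to June 20
April 24 falls within the Spring window

Spring


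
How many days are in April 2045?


April 2045

30 days


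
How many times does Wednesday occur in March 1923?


March 1923 has 31 days
Anchor: Jan 1, 1923. With p = 1923 - 1 = 1922: (p + p//4 - p//100 + p//400) mod 7 = (1922 + 480 - 19 + 4) mod 7 = 2387 mod 7 = 0 -> Monday (Mon=0 ... Sun=6)
Days before March (Jan-Feb): 59; March 1 index = (0 + 59) mod 7 = 3 -> Thursday
First Wednesday is March 7
Wednesdays: 7, 14, 21, 28

4 Wednesdays


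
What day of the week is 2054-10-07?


Date: October 7, 2054
Anchor: Jan 1, 2054. With p = 2054 - 1 = 2053: (p + p//4 - p//100 + p//400) mod 7 = (2053 + 513 - 20 + 5) mod 7 = 2551 mod 7 = 3 -> Thursday (Mon=0 ... Sun=6)
Days before October (Jan-Sep): 273; offset = 273 + 7 - 1 = 279
Weekday index = (3 + 279) mod 7 = 2

Day of the week: Wednesday


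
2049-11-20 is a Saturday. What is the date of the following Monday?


Current: Saturday
Target: Monday
Days ahead: 2

Next Monday: 2049-11-22


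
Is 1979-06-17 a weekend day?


Anchor: Jan 1, 1979. With p = 1979 - 1 = 1978: (p + p//4 - p//100 + p//400) mod 7 = (1978 + 494 - 19 + 4) mod 7 = 2457 mod 7 = 0 -> Monday (Mon=0 ... Sun=6)
Day of year: 168; offset = 167
Weekday index = (0 + 167) mod 7 = 6 -> Sunday
Weekend days: Saturday, Sunday

Yes


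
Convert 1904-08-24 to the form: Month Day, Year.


ISO 1904-08-24 parses as year=1904, month=08, day=24
Month 8 -> August

August 24, 1904


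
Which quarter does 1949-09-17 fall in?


Month: September (month 9)
Q1: Jan-Mar, Q2: Apr-Jun, Q3: Jul-Sep, Q4: Oct-Dec

Q3


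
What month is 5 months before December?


December is month 12
12 - 5 = 7

July


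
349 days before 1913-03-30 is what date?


Start: 1913-03-30, subtract 349 days
Back 30 days from March 30 reaches February 28, 1913 -> 319 left
February 1913 has 28 days -> back to January 31, 1913 -> 291 left
January 1913 has 31 days -> back to December 31, 1912 -> 260 left
December 1912 has 31 days -> back to November 30, 1912 -> 229 left
November 1912 has 30 days -> back to October 31, 1912 -> 199 left
October 1912 has 31 days -> back to September 30, 1912 -> 168 left
September 1912 has 30 days -> back to August 31, 1912 -> 138 left
August 1912 has 31 days -> back to July 31, 1912 -> 107 left
July 1912 has 31 days -> back to June 30, 1912 -> 76 left
June 1912 has 30 days -> back to May 31, 1912 -> 46 left
May 1912 has 31 days -> back to April 30, 1912 -> 15 left
April 1912: 30 - 15 = 15 -> lands on April 15

Result: 1912-04-15


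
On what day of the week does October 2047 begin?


Target: October 1, 2047
Anchor: Jan 1, 2047. With p = 2047 - 1 = 2046: (p + p//4 - p//100 + p//400) mod 7 = (2046 + 511 - 20 + 5) mod 7 = 2542 mod 7 = 1 -> Tuesday (Mon=0 ... Sun=6)
Days before October (Jan-Sep): 273 days
Weekday index = (1 + 273) mod 7 = 1

Tuesday


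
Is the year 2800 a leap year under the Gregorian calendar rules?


Gregorian leap year rule: divisible by 4, but not by 100, unless also by 400.
2800 is divisible by 400 -> leap year

Yes


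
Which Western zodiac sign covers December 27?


Date: December 27
Conventional tropical zodiac dates: Capricorn from December 22 onward; Aquarius starts January 20
December 27 falls within the Capricorn range

Capricorn


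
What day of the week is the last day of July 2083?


July 2083 has 31 days
Anchor: Jan 1, 2083. With p = 2083 - 1 = 2082: (p + p//4 - p//100 + p//400) mod 7 = (2082 + 520 - 20 + 5) mod 7 = 2587 mod 7 = 4 -> Friday (Mon=0 ... Sun=6)
Days before July (Jan-Jun): 181; July 1 index = (4 + 181) mod 7 = 3 -> Thursday
Last day offset: 31 - 1 = 30 days
Weekday index = (3 + 30) mod 7 = 5

Saturday, July 31


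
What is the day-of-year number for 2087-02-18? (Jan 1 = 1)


Date: February 18, 2087
Days in months 1 through 1: 31
Plus 18 days in February

Day of year: 49


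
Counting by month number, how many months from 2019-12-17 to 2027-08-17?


From December 2019 to August 2027
8 years * 12 = 96 months, minus 4 months = 92

92 months


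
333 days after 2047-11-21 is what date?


Start: 2047-11-21, add 333 days
November 2047 has 30 days: 30 - 21 = 9 days to November 30 -> 324 left
December 2047 has 31 days -> 293 left
January 2048 has 31 days -> 262 left
February 2048 has 29 days -> 233 left
March 2048 has 31 days -> 202 left
April 2048 has 30 days -> 172 left
May 2048 has 31 days -> 141 left
June 2048 has 30 days -> 111 left
July 2048 has 31 days -> 80 left
August 2048 has 31 days -> 49 left
September 2048 has 30 days -> 19 left
October 2048: 19 <= 31 -> lands on October 19

Result: 2048-10-19
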